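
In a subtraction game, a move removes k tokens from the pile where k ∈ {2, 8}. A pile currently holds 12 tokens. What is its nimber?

1

Build the Grundy sequence with g(k) = mex{g(k−s) : s ∈ {2, 8}, s ≤ k}:
g(0) = mex{} = 0
g(1) = mex{} = 0
g(2) = mex{0} = 1
g(3) = mex{0} = 1
g(4) = mex{1} = 0
g(5) = mex{1} = 0
g(6) = mex{0} = 1
g(7) = mex{0} = 1
g(8) = mex{0,1} = 2
g(9) = mex{0,1} = 2
g(10) = mex{1,2} = 0
g(11) = mex{1,2} = 0
g(12) = mex{0} = 1
So g(12) = 1.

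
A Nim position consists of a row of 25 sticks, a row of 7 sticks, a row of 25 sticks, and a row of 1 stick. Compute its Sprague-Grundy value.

Compute the nim-sum pairwise:
25 ^ 7 = 30
30 ^ 25 = 7
7 ^ 1 = 6

6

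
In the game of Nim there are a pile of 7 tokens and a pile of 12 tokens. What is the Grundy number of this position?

Nim-sum: 7 XOR 12 = 11.

11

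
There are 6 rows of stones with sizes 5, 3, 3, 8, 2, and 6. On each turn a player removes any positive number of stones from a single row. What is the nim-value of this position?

Write each in binary and XOR column by column:
  0101  (5)
  0011  (3)
  0011  (3)
  1000  (8)
  0010  (2)
  0110  (6)
  ----
  1001  (9)

9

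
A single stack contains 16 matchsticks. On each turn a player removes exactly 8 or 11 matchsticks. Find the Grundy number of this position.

2

Compute g(0), g(1), … for moves {8, 11}:
k:     0  1  2  3  4  5  6  7  8  9 10 11 12 13 14 15 16
g(k):  0  0  0  0  0  0  0  0  1  1  1  1  1  1  1  1  2
So g(16) = 2.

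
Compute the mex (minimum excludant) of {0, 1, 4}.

The values 0, 1 are all present; 2 is the first non-negative integer missing from the set.

2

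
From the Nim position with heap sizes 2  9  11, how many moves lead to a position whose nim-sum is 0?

Compute the nim-sum pairwise:
2 ^ 9 = 11
11 ^ 11 = 0
The nim-sum is already 0, so every move leaves a nonzero nim-sum — there are no winning moves.

0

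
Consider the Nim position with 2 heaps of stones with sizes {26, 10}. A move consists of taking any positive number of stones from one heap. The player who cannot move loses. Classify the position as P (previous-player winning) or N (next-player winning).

N-position

Nim-sum: 26 ^ 10 = 16.
The nim-sum is 16 ≠ 0, so this is an N-position: the player to move can win.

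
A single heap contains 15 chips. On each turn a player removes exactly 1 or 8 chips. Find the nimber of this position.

Build the Grundy sequence with g(k) = mex{g(k−s) : s ∈ {1, 8}, s ≤ k}:
k:     0  1  2  3  4  5  6  7  8  9 10 11 12 13 14 15
g(k):  0  1  0  1  0  1  0  1  2  0  1  0  1  0  1  0
So g(15) = 0.

0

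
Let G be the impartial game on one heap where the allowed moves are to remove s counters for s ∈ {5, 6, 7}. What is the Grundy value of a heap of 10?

2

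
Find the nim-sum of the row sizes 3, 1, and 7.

Compute the nim-sum pairwise:
3 ^ 1 = 2
2 ^ 7 = 5

5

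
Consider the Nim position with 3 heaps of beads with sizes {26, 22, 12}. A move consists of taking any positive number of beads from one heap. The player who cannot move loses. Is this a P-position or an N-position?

Write each in binary and XOR column by column:
  11010  (26)
  10110  (22)
  01100  (12)
  -----
  00000  (0)
The nim-sum is 0, so this is a P-position: the player to move is in a losing position under optimal play.

P-position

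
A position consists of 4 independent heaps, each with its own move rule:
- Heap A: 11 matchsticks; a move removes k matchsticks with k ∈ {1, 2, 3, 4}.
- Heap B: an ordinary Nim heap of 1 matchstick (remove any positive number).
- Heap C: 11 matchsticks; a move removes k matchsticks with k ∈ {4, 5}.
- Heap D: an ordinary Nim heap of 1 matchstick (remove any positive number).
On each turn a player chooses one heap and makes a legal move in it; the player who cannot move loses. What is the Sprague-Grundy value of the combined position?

1

Build the Grundy sequence for heap A with g(k) = mex{g(k−s) : s ∈ {1, 2, 3, 4}, s ≤ k}:
g(0) = mex{} = 0
g(1) = mex{0} = 1
g(2) = mex{0,1} = 2
g(3) = mex{0,1,2} = 3
g(4) = mex{0,1,2,3} = 4
g(5) = mex{1,2,3,4} = 0
g(6) = mex{0,2,3,4} = 1
g(7) = mex{0,1,3,4} = 2
g(8) = mex{0,1,2,4} = 3
g(9) = mex{0,1,2,3} = 4
g(10) = mex{1,2,3,4} = 0
g(11) = mex{0,2,3,4} = 1
So g(11) = 1.
Heap B is a plain Nim heap of size 1, so its Grundy value is 1.
Build the Grundy sequence for heap C with g(k) = mex{g(k−s) : s ∈ {4, 5}, s ≤ k}:
g(0) = mex{} = 0
g(1) = mex{} = 0
g(2) = mex{} = 0
g(3) = mex{} = 0
g(4) = mex{0} = 1
g(5) = mex{0} = 1
g(6) = mex{0} = 1
g(7) = mex{0} = 1
g(8) = mex{0,1} = 2
g(9) = mex{1} = 0
g(10) = mex{1} = 0
g(11) = mex{1} = 0
So g(11) = 0.
Heap D is a plain Nim heap of size 1, so its Grundy value is 1.
The value of a disjunctive sum is the nim-sum of the parts.
Combined value = 1 ⊕ 1 ⊕ 0 ⊕ 1 = 1.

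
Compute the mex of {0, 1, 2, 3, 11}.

The values 0, 1, 2, 3 are all present; 4 is the first non-negative integer missing from the set.

4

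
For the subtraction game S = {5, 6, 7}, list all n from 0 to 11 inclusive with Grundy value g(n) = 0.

0, 1, 2, 3, 4

Build the Grundy sequence with g(k) = mex{g(k−s) : s ∈ {5, 6, 7}, s ≤ k}:
k:     0  1  2  3  4  5  6  7  8  9 10 11
g(k):  0  0  0  0  0  1  1  1  1  1  2  2
The P-positions (g = 0) in 0..11 are 0, 1, 2, 3, 4.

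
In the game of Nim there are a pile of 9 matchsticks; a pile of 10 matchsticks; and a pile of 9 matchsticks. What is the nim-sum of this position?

10

Nim-sum: 9 XOR 10 XOR 9 = 10.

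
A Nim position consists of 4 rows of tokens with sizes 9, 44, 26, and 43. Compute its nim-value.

20

Compute the nim-sum pairwise:
9 ⊕ 44 = 37
37 ⊕ 26 = 63
63 ⊕ 43 = 20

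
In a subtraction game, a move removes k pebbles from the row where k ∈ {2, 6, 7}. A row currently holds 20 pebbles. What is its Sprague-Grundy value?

1

Build the Grundy sequence with g(k) = mex{g(k−s) : s ∈ {2, 6, 7}, s ≤ k}:
k:     0  1  2  3  4  5  6  7  8  9 10 11 12 13 14 15 16 17 18 19 20
g(k):  0  0  1  1  0  0  1  1  2  0  3  1  2  0  0  1  1  0  0  1  1
So g(20) = 1.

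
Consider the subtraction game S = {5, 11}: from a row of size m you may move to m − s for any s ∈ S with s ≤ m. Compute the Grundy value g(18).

Grundy values for subtraction set {5, 11}:
k:     0  1  2  3  4  5  6  7  8  9 10 11 12 13 14 15 16 17 18
g(k):  0  0  0  0  0  1  1  1  1  1  0  2  2  2  2  1  0  0  0
So g(18) = 0.

0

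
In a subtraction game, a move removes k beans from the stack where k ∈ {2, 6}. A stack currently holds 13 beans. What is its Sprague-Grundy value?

0

Build the Grundy sequence with g(k) = mex{g(k−s) : s ∈ {2, 6}, s ≤ k}:
g(0) = mex{} = 0
g(1) = mex{} = 0
g(2) = mex{0} = 1
g(3) = mex{0} = 1
g(4) = mex{1} = 0
g(5) = mex{1} = 0
g(6) = mex{0} = 1
g(7) = mex{0} = 1
g(8) = mex{1} = 0
g(9) = mex{1} = 0
g(10) = mex{0} = 1
g(11) = mex{0} = 1
g(12) = mex{1} = 0
g(13) = mex{1} = 0
So g(13) = 0.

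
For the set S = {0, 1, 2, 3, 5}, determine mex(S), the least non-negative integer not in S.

The values 0, 1, 2, 3 are all present; 4 is the first non-negative integer missing from the set.

4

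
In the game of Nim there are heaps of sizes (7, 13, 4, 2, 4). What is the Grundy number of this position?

8

In binary:
  0111  (7)
  1101  (13)
  0100  (4)
  0010  (2)
  0100  (4)
  ----
  1000  (8)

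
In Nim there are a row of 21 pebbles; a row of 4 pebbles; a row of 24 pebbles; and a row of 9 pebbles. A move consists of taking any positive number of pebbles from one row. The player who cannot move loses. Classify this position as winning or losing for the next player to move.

Losing position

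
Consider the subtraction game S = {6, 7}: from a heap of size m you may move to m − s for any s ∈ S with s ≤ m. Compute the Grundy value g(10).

1

Build the Grundy sequence with g(k) = mex{g(k−s) : s ∈ {6, 7}, s ≤ k}:
g(0) = mex{} = 0
g(1) = mex{} = 0
g(2) = mex{} = 0
g(3) = mex{} = 0
g(4) = mex{} = 0
g(5) = mex{} = 0
g(6) = mex{0} = 1
g(7) = mex{0} = 1
g(8) = mex{0} = 1
g(9) = mex{0} = 1
g(10) = mex{0} = 1
So g(10) = 1.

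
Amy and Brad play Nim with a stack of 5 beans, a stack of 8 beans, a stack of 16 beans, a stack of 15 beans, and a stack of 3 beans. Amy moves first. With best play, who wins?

Amy wins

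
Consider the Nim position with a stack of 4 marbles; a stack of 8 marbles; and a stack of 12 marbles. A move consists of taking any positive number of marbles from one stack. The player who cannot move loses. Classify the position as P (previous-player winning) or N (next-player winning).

Nim-sum: 4 XOR 8 XOR 12 = 0.
The nim-sum is 0, so this is a P-position: the player to move is in a losing position under optimal play.

P-position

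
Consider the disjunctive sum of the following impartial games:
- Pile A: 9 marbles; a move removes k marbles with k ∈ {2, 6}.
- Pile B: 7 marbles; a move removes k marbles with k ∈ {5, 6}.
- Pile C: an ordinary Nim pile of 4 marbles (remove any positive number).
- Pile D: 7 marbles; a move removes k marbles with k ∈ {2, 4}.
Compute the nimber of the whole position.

5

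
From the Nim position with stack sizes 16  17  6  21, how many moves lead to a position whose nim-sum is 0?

3

Bitwise XOR of the heap sizes:
  10000  (16)
  10001  (17)
  00110  (6)
  10101  (21)
  -----
  10010  (18)
The overall nim-sum is X = 18. A stack of size p has a winning move iff p XOR X < p (reduce it to p XOR X).
  16: 16 XOR 18 = 2 < 16 — winning move (to 2).
  17: 17 XOR 18 = 3 < 17 — winning move (to 3).
  6: 6 XOR 18 = 20 ≥ 6 — no move.
  21: 21 XOR 18 = 7 < 21 — winning move (to 7).
That gives 3 winning moves.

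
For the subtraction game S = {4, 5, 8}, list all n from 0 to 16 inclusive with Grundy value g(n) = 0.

0, 1, 2, 3, 12, 13, 14, 15

Grundy values for subtraction set {4, 5, 8}:
k:     0  1  2  3  4  5  6  7  8  9 10 11 12 13 14 15 16
g(k):  0  0  0  0  1  1  1  1  2  2  2  2  0  0  0  0  1
The P-positions (g = 0) in 0..16 are 0, 1, 2, 3, 12, 13, 14, 15.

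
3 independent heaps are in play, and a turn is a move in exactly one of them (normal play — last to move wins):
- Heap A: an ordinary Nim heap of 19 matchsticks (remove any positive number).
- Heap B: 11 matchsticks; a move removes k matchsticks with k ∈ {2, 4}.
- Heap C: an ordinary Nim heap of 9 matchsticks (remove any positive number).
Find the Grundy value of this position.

24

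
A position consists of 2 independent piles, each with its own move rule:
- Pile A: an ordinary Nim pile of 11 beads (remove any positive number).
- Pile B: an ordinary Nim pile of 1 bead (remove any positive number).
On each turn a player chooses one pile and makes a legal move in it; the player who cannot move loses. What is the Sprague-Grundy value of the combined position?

Pile A is a plain Nim pile of size 11, so its Grundy value is 11.
Pile B is a plain Nim pile of size 1, so its Grundy value is 1.
The value of a disjunctive sum is the nim-sum of the parts.
Combined value = 11 ⊕ 1 = 10.

10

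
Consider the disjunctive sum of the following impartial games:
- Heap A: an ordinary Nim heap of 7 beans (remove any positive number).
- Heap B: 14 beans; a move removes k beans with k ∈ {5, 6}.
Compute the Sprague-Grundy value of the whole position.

Heap A is a plain Nim heap of size 7, so its Grundy value is 7.
For heap B, compute g(0), g(1), … with moves {5, 6}:
g(0) = mex{} = 0
g(1) = mex{} = 0
g(2) = mex{} = 0
g(3) = mex{} = 0
g(4) = mex{} = 0
g(5) = mex{0} = 1
g(6) = mex{0} = 1
g(7) = mex{0} = 1
g(8) = mex{0} = 1
g(9) = mex{0} = 1
g(10) = mex{0,1} = 2
g(11) = mex{1} = 0
g(12) = mex{1} = 0
g(13) = mex{1} = 0
g(14) = mex{1} = 0
So g(14) = 0.
The value of a disjunctive sum is the nim-sum of the parts.
Combined value = 7 ⊕ 0 = 7.

7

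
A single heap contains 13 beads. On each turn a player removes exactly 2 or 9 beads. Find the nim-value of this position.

Grundy values for subtraction set {2, 9}:
g(0) = mex{} = 0
g(1) = mex{} = 0
g(2) = mex{0} = 1
g(3) = mex{0} = 1
g(4) = mex{1} = 0
g(5) = mex{1} = 0
g(6) = mex{0} = 1
g(7) = mex{0} = 1
g(8) = mex{1} = 0
g(9) = mex{0,1} = 2
g(10) = mex{0} = 1
g(11) = mex{1,2} = 0
g(12) = mex{1} = 0
g(13) = mex{0} = 1
So g(13) = 1.

1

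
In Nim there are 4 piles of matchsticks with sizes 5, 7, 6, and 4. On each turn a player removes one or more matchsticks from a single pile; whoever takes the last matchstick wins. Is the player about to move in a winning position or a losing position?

Compute the nim-sum pairwise:
5 ⊕ 7 = 2
2 ⊕ 6 = 4
4 ⊕ 4 = 0
The nim-sum is 0, so this is a P-position: the player to move is in a losing position under optimal play.

Losing position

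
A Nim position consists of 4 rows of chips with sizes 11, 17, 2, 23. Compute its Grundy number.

15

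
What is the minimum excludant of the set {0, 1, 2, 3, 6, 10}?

4

The values 0, 1, 2, 3 are all present; 4 is the first non-negative integer missing from the set.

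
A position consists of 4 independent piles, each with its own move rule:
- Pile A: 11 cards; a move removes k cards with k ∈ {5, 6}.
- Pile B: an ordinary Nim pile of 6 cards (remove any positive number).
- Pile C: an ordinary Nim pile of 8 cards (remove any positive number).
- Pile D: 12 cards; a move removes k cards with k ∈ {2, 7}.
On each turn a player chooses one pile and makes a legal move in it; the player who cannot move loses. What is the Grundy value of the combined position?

15

Grundy values for pile A (subtraction set {5, 6}):
g(0) = mex{} = 0
g(1) = mex{} = 0
g(2) = mex{} = 0
g(3) = mex{} = 0
g(4) = mex{} = 0
g(5) = mex{0} = 1
g(6) = mex{0} = 1
g(7) = mex{0} = 1
g(8) = mex{0} = 1
g(9) = mex{0} = 1
g(10) = mex{0,1} = 2
g(11) = mex{1} = 0
So g(11) = 0.
Pile B is a plain Nim pile of size 6, so its Grundy value is 6.
Pile C is a plain Nim pile of size 8, so its Grundy value is 8.
Grundy values for pile D (subtraction set {2, 7}):
g(0) = mex{} = 0
g(1) = mex{} = 0
g(2) = mex{0} = 1
g(3) = mex{0} = 1
g(4) = mex{1} = 0
g(5) = mex{1} = 0
g(6) = mex{0} = 1
g(7) = mex{0} = 1
g(8) = mex{0,1} = 2
g(9) = mex{1} = 0
g(10) = mex{1,2} = 0
g(11) = mex{0} = 1
g(12) = mex{0} = 1
So g(12) = 1.
The value of a disjunctive sum is the nim-sum of the parts.
Combined value = 0 ⊕ 6 ⊕ 8 ⊕ 1 = 15.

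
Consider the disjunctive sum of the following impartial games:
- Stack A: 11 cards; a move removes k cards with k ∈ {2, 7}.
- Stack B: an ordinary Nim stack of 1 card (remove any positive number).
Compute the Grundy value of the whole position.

0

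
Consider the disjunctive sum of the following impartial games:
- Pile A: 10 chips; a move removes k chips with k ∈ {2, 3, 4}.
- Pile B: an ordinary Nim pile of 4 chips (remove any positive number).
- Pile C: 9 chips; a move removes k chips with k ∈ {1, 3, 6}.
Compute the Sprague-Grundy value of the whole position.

6

Grundy values for pile A (subtraction set {2, 3, 4}):
k:     0  1  2  3  4  5  6  7  8  9 10
g(k):  0  0  1  1  2  2  0  0  1  1  2
So g(10) = 2.
Pile B is a plain Nim pile of size 4, so its Grundy value is 4.
Build the Grundy sequence for pile C with g(k) = mex{g(k−s) : s ∈ {1, 3, 6}, s ≤ k}:
k:     0  1  2  3  4  5  6  7  8  9
g(k):  0  1  0  1  0  1  2  3  2  0
So g(9) = 0.
By the Sprague-Grundy theorem, the Grundy value of a sum of independent games is the XOR of the component values.
Combined value = 2 XOR 4 XOR 0 = 6.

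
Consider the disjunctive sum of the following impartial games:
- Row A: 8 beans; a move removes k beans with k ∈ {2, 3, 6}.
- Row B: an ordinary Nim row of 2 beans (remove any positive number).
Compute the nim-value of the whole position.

0

Build the Grundy sequence for row A with g(k) = mex{g(k−s) : s ∈ {2, 3, 6}, s ≤ k}:
k:     0  1  2  3  4  5  6  7  8
g(k):  0  0  1  1  2  0  3  1  2
So g(8) = 2.
Row B is a plain Nim row of size 2, so its Grundy value is 2.
By the Sprague-Grundy theorem, the Grundy value of a sum of independent games is the XOR of the component values.
Combined value = 2 XOR 2 = 0.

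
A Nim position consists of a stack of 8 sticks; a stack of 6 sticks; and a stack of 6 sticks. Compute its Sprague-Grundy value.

Bitwise XOR of the heap sizes:
  1000  (8)
  0110  (6)
  0110  (6)
  ----
  1000  (8)

8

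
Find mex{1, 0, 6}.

2

The values 0, 1 are all present; 2 is the first non-negative integer missing from the set.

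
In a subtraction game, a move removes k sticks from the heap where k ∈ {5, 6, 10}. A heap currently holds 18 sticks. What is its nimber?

Grundy values for subtraction set {5, 6, 10}:
k:     0  1  2  3  4  5  6  7  8  9 10 11 12 13 14 15 16 17 18
g(k):  0  0  0  0  0  1  1  1  1  1  2  2  2  2  2  0  0  0  0
So g(18) = 0.

0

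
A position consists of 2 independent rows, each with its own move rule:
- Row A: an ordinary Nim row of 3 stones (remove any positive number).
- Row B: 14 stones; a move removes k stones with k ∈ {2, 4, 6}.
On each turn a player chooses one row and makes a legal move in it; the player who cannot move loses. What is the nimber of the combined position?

Row A is a plain Nim row of size 3, so its Grundy value is 3.
For row B, compute g(0), g(1), … with moves {2, 4, 6}:
g(0) = mex{} = 0
g(1) = mex{} = 0
g(2) = mex{0} = 1
g(3) = mex{0} = 1
g(4) = mex{0,1} = 2
g(5) = mex{0,1} = 2
g(6) = mex{0,1,2} = 3
g(7) = mex{0,1,2} = 3
g(8) = mex{1,2,3} = 0
g(9) = mex{1,2,3} = 0
g(10) = mex{0,2,3} = 1
g(11) = mex{0,2,3} = 1
g(12) = mex{0,1,3} = 2
g(13) = mex{0,1,3} = 2
g(14) = mex{0,1,2} = 3
So g(14) = 3.
The value of a disjunctive sum is the nim-sum of the parts.
Combined value = 3 ⊕ 3 = 0.

0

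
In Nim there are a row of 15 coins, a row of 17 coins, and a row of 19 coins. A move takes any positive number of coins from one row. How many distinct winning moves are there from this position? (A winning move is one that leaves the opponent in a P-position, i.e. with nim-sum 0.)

Compute the nim-sum pairwise:
15 ^ 17 = 30
30 ^ 19 = 13
The overall nim-sum is X = 13. A row of size p has a winning move iff p XOR X < p (reduce it to p XOR X).
  15: 15 XOR 13 = 2 < 15 — winning move (to 2).
  17: 17 XOR 13 = 28 ≥ 17 — no move.
  19: 19 XOR 13 = 30 ≥ 19 — no move.
That gives 1 winning move.

1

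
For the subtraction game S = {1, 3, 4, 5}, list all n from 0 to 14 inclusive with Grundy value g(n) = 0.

Grundy values for subtraction set {1, 3, 4, 5}:
k:     0  1  2  3  4  5  6  7  8  9 10 11 12 13 14
g(k):  0  1  0  1  2  3  2  3  0  1  0  1  2  3  2
The P-positions (g = 0) in 0..14 are 0, 2, 8, 10.

0, 2, 8, 10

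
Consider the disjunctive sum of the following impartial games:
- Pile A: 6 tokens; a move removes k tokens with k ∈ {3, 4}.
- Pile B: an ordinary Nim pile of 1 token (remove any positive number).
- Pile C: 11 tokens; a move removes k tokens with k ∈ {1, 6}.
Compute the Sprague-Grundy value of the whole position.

Build the Grundy sequence for pile A with g(k) = mex{g(k−s) : s ∈ {3, 4}, s ≤ k}:
k:     0  1  2  3  4  5  6
g(k):  0  0  0  1  1  1  2
So g(6) = 2.
Pile B is a plain Nim pile of size 1, so its Grundy value is 1.
Grundy values for pile C (subtraction set {1, 6}):
g(0) = mex{} = 0
g(1) = mex{0} = 1
g(2) = mex{1} = 0
g(3) = mex{0} = 1
g(4) = mex{1} = 0
g(5) = mex{0} = 1
g(6) = mex{0,1} = 2
g(7) = mex{1,2} = 0
g(8) = mex{0} = 1
g(9) = mex{1} = 0
g(10) = mex{0} = 1
g(11) = mex{1} = 0
So g(11) = 0.
The value of a disjunctive sum is the nim-sum of the parts.
Combined value = 2 XOR 1 XOR 0 = 3.

3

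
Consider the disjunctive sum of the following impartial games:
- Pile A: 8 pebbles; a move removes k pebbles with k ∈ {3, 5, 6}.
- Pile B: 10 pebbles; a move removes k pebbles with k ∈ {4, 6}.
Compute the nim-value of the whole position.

2

Build the Grundy sequence for pile A with g(k) = mex{g(k−s) : s ∈ {3, 5, 6}, s ≤ k}:
k:     0  1  2  3  4  5  6  7  8
g(k):  0  0  0  1  1  1  2  2  2
So g(8) = 2.
Grundy values for pile B (subtraction set {4, 6}):
k:     0  1  2  3  4  5  6  7  8  9 10
g(k):  0  0  0  0  1  1  1  1  2  2  0
So g(10) = 0.
The value of a disjunctive sum is the nim-sum of the parts.
Combined value = 2 ⊕ 0 = 2.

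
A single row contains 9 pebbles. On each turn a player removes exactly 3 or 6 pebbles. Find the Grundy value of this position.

0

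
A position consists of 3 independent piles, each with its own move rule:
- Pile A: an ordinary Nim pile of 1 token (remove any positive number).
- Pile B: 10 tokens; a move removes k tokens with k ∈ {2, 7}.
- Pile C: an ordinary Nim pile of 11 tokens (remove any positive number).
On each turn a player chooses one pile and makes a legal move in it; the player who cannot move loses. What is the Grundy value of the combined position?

10

Pile A is a plain Nim pile of size 1, so its Grundy value is 1.
For pile B, compute g(0), g(1), … with moves {2, 7}:
g(0) = mex{} = 0
g(1) = mex{} = 0
g(2) = mex{0} = 1
g(3) = mex{0} = 1
g(4) = mex{1} = 0
g(5) = mex{1} = 0
g(6) = mex{0} = 1
g(7) = mex{0} = 1
g(8) = mex{0,1} = 2
g(9) = mex{1} = 0
g(10) = mex{1,2} = 0
So g(10) = 0.
Pile C is a plain Nim pile of size 11, so its Grundy value is 11.
By the Sprague-Grundy theorem, the Grundy value of a sum of independent games is the XOR of the component values.
Combined value = 1 ⊕ 0 ⊕ 11 = 10.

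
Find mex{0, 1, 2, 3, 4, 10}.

5

The values 0, 1, 2, 3, 4 are all present; 5 is the first non-negative integer missing from the set.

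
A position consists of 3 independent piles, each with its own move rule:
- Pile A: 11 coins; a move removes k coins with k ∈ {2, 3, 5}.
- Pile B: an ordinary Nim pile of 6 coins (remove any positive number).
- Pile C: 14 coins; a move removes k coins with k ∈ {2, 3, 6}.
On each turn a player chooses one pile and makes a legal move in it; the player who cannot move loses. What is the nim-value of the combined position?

4

Grundy values for pile A (subtraction set {2, 3, 5}):
k:     0  1  2  3  4  5  6  7  8  9 10 11
g(k):  0  0  1  1  2  2  3  0  0  1  1  2
So g(11) = 2.
Pile B is a plain Nim pile of size 6, so its Grundy value is 6.
Build the Grundy sequence for pile C with g(k) = mex{g(k−s) : s ∈ {2, 3, 6}, s ≤ k}:
g(0) = mex{} = 0
g(1) = mex{} = 0
g(2) = mex{0} = 1
g(3) = mex{0} = 1
g(4) = mex{0,1} = 2
g(5) = mex{1} = 0
g(6) = mex{0,1,2} = 3
g(7) = mex{0,2} = 1
g(8) = mex{0,1,3} = 2
g(9) = mex{1,3} = 0
g(10) = mex{1,2} = 0
g(11) = mex{0,2} = 1
g(12) = mex{0,3} = 1
g(13) = mex{0,1} = 2
g(14) = mex{1,2} = 0
So g(14) = 0.
By the Sprague-Grundy theorem, the Grundy value of a sum of independent games is the XOR of the component values.
Combined value = 2 ⊕ 6 ⊕ 0 = 4.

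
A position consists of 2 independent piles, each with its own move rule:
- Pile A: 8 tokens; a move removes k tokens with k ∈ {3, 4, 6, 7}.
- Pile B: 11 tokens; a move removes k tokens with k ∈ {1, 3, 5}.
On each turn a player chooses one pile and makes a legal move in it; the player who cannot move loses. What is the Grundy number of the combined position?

3

For pile A, compute g(0), g(1), … with moves {3, 4, 6, 7}:
k:     0  1  2  3  4  5  6  7  8
g(k):  0  0  0  1  1  1  2  2  2
So g(8) = 2.
For pile B, compute g(0), g(1), … with moves {1, 3, 5}:
k:     0  1  2  3  4  5  6  7  8  9 10 11
g(k):  0  1  0  1  0  1  0  1  0  1  0  1
So g(11) = 1.
By the Sprague-Grundy theorem, the Grundy value of a sum of independent games is the XOR of the component values.
Combined value = 2 XOR 1 = 3.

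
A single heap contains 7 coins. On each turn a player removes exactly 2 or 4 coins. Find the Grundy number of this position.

0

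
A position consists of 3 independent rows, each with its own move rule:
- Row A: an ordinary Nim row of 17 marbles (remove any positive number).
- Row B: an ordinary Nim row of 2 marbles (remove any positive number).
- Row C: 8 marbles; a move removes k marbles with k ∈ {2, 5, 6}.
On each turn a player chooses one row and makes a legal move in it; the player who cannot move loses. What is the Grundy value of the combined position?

19

Row A is a plain Nim row of size 17, so its Grundy value is 17.
Row B is a plain Nim row of size 2, so its Grundy value is 2.
For row C, compute g(0), g(1), … with moves {2, 5, 6}:
g(0) = mex{} = 0
g(1) = mex{} = 0
g(2) = mex{0} = 1
g(3) = mex{0} = 1
g(4) = mex{1} = 0
g(5) = mex{0,1} = 2
g(6) = mex{0} = 1
g(7) = mex{0,1,2} = 3
g(8) = mex{1} = 0
So g(8) = 0.
By the Sprague-Grundy theorem, the Grundy value of a sum of independent games is the XOR of the component values.
Combined value = 17 XOR 2 XOR 0 = 19.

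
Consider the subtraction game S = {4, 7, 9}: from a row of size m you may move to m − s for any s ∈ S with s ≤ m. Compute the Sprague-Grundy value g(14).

Build the Grundy sequence with g(k) = mex{g(k−s) : s ∈ {4, 7, 9}, s ≤ k}:
k:     0  1  2  3  4  5  6  7  8  9 10 11 12 13 14
g(k):  0  0  0  0  1  1  1  1  2  2  2  2  3  0  0
So g(14) = 0.

0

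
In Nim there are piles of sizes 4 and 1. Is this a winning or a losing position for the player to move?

Nim-sum: 4 ^ 1 = 5.
The nim-sum is 5 ≠ 0, so this is an N-position: the player to move can win.

Winning position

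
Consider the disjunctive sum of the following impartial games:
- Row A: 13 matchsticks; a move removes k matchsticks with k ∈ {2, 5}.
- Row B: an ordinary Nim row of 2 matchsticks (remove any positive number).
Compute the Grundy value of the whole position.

3

For row A, compute g(0), g(1), … with moves {2, 5}:
g(0) = mex{} = 0
g(1) = mex{} = 0
g(2) = mex{0} = 1
g(3) = mex{0} = 1
g(4) = mex{1} = 0
g(5) = mex{0,1} = 2
g(6) = mex{0} = 1
g(7) = mex{1,2} = 0
g(8) = mex{1} = 0
g(9) = mex{0} = 1
g(10) = mex{0,2} = 1
g(11) = mex{1} = 0
g(12) = mex{0,1} = 2
g(13) = mex{0} = 1
So g(13) = 1.
Row B is a plain Nim row of size 2, so its Grundy value is 2.
The value of a disjunctive sum is the nim-sum of the parts.
Combined value = 1 ⊕ 2 = 3.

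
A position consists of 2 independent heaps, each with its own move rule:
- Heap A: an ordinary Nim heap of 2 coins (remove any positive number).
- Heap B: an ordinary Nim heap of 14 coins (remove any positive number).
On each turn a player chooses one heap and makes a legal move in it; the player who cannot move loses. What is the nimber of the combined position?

12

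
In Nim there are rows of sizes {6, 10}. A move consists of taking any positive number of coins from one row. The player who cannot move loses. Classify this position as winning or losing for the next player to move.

Bitwise XOR of the heap sizes:
  0110  (6)
  1010  (10)
  ----
  1100  (12)
The nim-sum is 12 ≠ 0, so this is an N-position: the player to move can win.

Winning position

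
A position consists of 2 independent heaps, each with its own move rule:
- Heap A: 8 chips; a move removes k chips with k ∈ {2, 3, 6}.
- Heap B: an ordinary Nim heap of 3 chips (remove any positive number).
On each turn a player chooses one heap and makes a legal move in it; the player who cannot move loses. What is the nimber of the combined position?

1

Build the Grundy sequence for heap A with g(k) = mex{g(k−s) : s ∈ {2, 3, 6}, s ≤ k}:
g(0) = mex{} = 0
g(1) = mex{} = 0
g(2) = mex{0} = 1
g(3) = mex{0} = 1
g(4) = mex{0,1} = 2
g(5) = mex{1} = 0
g(6) = mex{0,1,2} = 3
g(7) = mex{0,2} = 1
g(8) = mex{0,1,3} = 2
So g(8) = 2.
Heap B is a plain Nim heap of size 3, so its Grundy value is 3.
By the Sprague-Grundy theorem, the Grundy value of a sum of independent games is the XOR of the component values.
Combined value = 2 ⊕ 3 = 1.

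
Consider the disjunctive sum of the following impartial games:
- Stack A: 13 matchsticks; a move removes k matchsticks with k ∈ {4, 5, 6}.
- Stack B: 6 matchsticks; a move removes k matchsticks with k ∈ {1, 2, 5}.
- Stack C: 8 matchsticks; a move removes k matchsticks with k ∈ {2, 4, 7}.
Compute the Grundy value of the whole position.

Grundy values for stack A (subtraction set {4, 5, 6}):
g(0) = mex{} = 0
g(1) = mex{} = 0
g(2) = mex{} = 0
g(3) = mex{} = 0
g(4) = mex{0} = 1
g(5) = mex{0} = 1
g(6) = mex{0} = 1
g(7) = mex{0} = 1
g(8) = mex{0,1} = 2
g(9) = mex{0,1} = 2
g(10) = mex{1} = 0
g(11) = mex{1} = 0
g(12) = mex{1,2} = 0
g(13) = mex{1,2} = 0
So g(13) = 0.
Grundy values for stack B (subtraction set {1, 2, 5}):
k:     0  1  2  3  4  5  6
g(k):  0  1  2  0  1  2  0
So g(6) = 0.
Build the Grundy sequence for stack C with g(k) = mex{g(k−s) : s ∈ {2, 4, 7}, s ≤ k}:
k:     0  1  2  3  4  5  6  7  8
g(k):  0  0  1  1  2  2  0  3  1
So g(8) = 1.
By the Sprague-Grundy theorem, the Grundy value of a sum of independent games is the XOR of the component values.
Combined value = 0 XOR 0 XOR 1 = 1.

1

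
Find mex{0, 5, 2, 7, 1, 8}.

3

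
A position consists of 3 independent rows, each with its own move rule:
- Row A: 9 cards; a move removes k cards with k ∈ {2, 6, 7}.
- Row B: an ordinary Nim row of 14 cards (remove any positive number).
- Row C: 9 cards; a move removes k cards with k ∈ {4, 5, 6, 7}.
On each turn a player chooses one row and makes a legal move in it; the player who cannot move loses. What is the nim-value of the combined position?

12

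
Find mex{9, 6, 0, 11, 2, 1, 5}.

The values 0, 1, 2 are all present; 3 is the first non-negative integer missing from the set.

3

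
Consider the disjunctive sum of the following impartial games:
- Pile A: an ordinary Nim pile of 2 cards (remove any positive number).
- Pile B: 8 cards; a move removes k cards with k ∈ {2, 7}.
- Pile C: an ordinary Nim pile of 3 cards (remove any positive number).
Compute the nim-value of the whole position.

3

Pile A is a plain Nim pile of size 2, so its Grundy value is 2.
Grundy values for pile B (subtraction set {2, 7}):
g(0) = mex{} = 0
g(1) = mex{} = 0
g(2) = mex{0} = 1
g(3) = mex{0} = 1
g(4) = mex{1} = 0
g(5) = mex{1} = 0
g(6) = mex{0} = 1
g(7) = mex{0} = 1
g(8) = mex{0,1} = 2
So g(8) = 2.
Pile C is a plain Nim pile of size 3, so its Grundy value is 3.
The value of a disjunctive sum is the nim-sum of the parts.
Combined value = 2 ⊕ 2 ⊕ 3 = 3.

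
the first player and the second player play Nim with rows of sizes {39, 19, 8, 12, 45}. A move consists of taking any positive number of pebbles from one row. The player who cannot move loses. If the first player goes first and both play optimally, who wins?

Bitwise XOR of the heap sizes:
  100111  (39)
  010011  (19)
  001000  (8)
  001100  (12)
  101101  (45)
  ------
  011101  (29)
The nim-sum is 29 ≠ 0, so this is an N-position: the player to move can win; the first player has a winning move.

the first player wins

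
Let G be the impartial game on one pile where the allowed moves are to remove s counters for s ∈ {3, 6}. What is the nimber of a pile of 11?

0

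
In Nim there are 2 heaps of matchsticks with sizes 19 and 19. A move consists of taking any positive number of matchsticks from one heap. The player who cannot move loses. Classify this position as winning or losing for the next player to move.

Losing position

Compute the nim-sum pairwise:
19 ^ 19 = 0
The nim-sum is 0, so this is a P-position: the player to move is in a losing position under optimal play.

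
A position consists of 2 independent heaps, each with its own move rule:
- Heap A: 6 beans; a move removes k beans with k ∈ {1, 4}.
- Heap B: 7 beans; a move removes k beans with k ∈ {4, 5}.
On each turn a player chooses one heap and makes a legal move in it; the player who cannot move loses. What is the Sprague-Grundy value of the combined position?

0

Build the Grundy sequence for heap A with g(k) = mex{g(k−s) : s ∈ {1, 4}, s ≤ k}:
g(0) = mex{} = 0
g(1) = mex{0} = 1
g(2) = mex{1} = 0
g(3) = mex{0} = 1
g(4) = mex{0,1} = 2
g(5) = mex{1,2} = 0
g(6) = mex{0} = 1
So g(6) = 1.
Build the Grundy sequence for heap B with g(k) = mex{g(k−s) : s ∈ {4, 5}, s ≤ k}:
g(0) = mex{} = 0
g(1) = mex{} = 0
g(2) = mex{} = 0
g(3) = mex{} = 0
g(4) = mex{0} = 1
g(5) = mex{0} = 1
g(6) = mex{0} = 1
g(7) = mex{0} = 1
So g(7) = 1.
By the Sprague-Grundy theorem, the Grundy value of a sum of independent games is the XOR of the component values.
Combined value = 1 ⊕ 1 = 0.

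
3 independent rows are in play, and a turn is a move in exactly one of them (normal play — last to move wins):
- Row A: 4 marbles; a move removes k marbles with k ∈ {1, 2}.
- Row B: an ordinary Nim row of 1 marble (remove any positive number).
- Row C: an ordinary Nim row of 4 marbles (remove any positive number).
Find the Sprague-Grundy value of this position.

4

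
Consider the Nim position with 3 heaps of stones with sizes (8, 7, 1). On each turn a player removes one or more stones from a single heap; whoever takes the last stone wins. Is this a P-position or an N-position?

Compute the nim-sum pairwise:
8 XOR 7 = 15
15 XOR 1 = 14
The nim-sum is 14 ≠ 0, so this is an N-position: the player to move can win.

N-position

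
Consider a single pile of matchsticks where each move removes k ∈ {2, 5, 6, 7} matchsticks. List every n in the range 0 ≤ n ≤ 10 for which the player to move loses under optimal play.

Compute g(0), g(1), … for moves {2, 5, 6, 7}:
g(0) = mex{} = 0
g(1) = mex{} = 0
g(2) = mex{0} = 1
g(3) = mex{0} = 1
g(4) = mex{1} = 0
g(5) = mex{0,1} = 2
g(6) = mex{0} = 1
g(7) = mex{0,1,2} = 3
g(8) = mex{0,1} = 2
g(9) = mex{0,1,3} = 2
g(10) = mex{0,1,2} = 3
The P-positions (g = 0) in 0..10 are 0, 1, 4.

0, 1, 4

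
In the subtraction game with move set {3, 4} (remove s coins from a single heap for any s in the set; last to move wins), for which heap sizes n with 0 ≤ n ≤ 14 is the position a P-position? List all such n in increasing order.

0, 1, 2, 7, 8, 9, 14

Build the Grundy sequence with g(k) = mex{g(k−s) : s ∈ {3, 4}, s ≤ k}:
g(0) = mex{} = 0
g(1) = mex{} = 0
g(2) = mex{} = 0
g(3) = mex{0} = 1
g(4) = mex{0} = 1
g(5) = mex{0} = 1
g(6) = mex{0,1} = 2
g(7) = mex{1} = 0
g(8) = mex{1} = 0
g(9) = mex{1,2} = 0
g(10) = mex{0,2} = 1
g(11) = mex{0} = 1
g(12) = mex{0} = 1
g(13) = mex{0,1} = 2
g(14) = mex{1} = 0
The P-positions (g = 0) in 0..14 are 0, 1, 2, 7, 8, 9, 14.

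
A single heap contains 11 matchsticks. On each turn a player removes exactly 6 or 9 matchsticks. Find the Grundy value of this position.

1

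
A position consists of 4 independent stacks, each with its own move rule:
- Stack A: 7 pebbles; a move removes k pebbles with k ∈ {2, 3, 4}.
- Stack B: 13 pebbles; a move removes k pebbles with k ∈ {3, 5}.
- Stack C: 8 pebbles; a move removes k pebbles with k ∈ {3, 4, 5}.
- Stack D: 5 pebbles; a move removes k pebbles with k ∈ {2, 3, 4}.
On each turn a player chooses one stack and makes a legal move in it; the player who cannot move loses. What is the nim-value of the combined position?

3

Build the Grundy sequence for stack A with g(k) = mex{g(k−s) : s ∈ {2, 3, 4}, s ≤ k}:
k:     0  1  2  3  4  5  6  7
g(k):  0  0  1  1  2  2  0  0
So g(7) = 0.
Grundy values for stack B (subtraction set {3, 5}):
g(0) = mex{} = 0
g(1) = mex{} = 0
g(2) = mex{} = 0
g(3) = mex{0} = 1
g(4) = mex{0} = 1
g(5) = mex{0} = 1
g(6) = mex{0,1} = 2
g(7) = mex{0,1} = 2
g(8) = mex{1} = 0
g(9) = mex{1,2} = 0
g(10) = mex{1,2} = 0
g(11) = mex{0,2} = 1
g(12) = mex{0,2} = 1
g(13) = mex{0} = 1
So g(13) = 1.
Build the Grundy sequence for stack C with g(k) = mex{g(k−s) : s ∈ {3, 4, 5}, s ≤ k}:
k:     0  1  2  3  4  5  6  7  8
g(k):  0  0  0  1  1  1  2  2  0
So g(8) = 0.
Grundy values for stack D (subtraction set {2, 3, 4}):
g(0) = mex{} = 0
g(1) = mex{} = 0
g(2) = mex{0} = 1
g(3) = mex{0} = 1
g(4) = mex{0,1} = 2
g(5) = mex{0,1} = 2
So g(5) = 2.
By the Sprague-Grundy theorem, the Grundy value of a sum of independent games is the XOR of the component values.
Combined value = 0 XOR 1 XOR 0 XOR 2 = 3.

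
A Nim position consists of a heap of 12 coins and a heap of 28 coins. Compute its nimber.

16

Write each in binary and XOR column by column:
  01100  (12)
  11100  (28)
  -----
  10000  (16)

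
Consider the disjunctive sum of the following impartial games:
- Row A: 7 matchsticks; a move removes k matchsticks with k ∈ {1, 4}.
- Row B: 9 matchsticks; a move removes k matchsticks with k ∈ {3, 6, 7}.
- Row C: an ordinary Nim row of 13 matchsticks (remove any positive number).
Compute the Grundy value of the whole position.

For row A, compute g(0), g(1), … with moves {1, 4}:
k:     0  1  2  3  4  5  6  7
g(k):  0  1  0  1  2  0  1  0
So g(7) = 0.
Build the Grundy sequence for row B with g(k) = mex{g(k−s) : s ∈ {3, 6, 7}, s ≤ k}:
g(0) = mex{} = 0
g(1) = mex{} = 0
g(2) = mex{} = 0
g(3) = mex{0} = 1
g(4) = mex{0} = 1
g(5) = mex{0} = 1
g(6) = mex{0,1} = 2
g(7) = mex{0,1} = 2
g(8) = mex{0,1} = 2
g(9) = mex{0,1,2} = 3
So g(9) = 3.
Row C is a plain Nim row of size 13, so its Grundy value is 13.
The value of a disjunctive sum is the nim-sum of the parts.
Combined value = 0 ⊕ 3 ⊕ 13 = 14.

14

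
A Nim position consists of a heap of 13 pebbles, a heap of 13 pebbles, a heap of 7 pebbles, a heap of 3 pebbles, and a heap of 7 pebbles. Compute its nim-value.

Bitwise XOR of the heap sizes:
  1101  (13)
  1101  (13)
  0111  (7)
  0011  (3)
  0111  (7)
  ----
  0011  (3)

3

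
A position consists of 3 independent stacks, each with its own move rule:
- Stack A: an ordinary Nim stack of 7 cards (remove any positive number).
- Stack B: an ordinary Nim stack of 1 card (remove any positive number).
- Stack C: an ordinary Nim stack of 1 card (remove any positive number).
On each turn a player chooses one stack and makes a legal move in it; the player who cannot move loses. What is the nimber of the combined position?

7

Stack A is a plain Nim stack of size 7, so its Grundy value is 7.
Stack B is a plain Nim stack of size 1, so its Grundy value is 1.
Stack C is a plain Nim stack of size 1, so its Grundy value is 1.
The value of a disjunctive sum is the nim-sum of the parts.
Combined value = 7 ⊕ 1 ⊕ 1 = 7.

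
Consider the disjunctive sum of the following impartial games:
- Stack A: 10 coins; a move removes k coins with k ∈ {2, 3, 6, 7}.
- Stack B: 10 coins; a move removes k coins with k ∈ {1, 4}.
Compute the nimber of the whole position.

0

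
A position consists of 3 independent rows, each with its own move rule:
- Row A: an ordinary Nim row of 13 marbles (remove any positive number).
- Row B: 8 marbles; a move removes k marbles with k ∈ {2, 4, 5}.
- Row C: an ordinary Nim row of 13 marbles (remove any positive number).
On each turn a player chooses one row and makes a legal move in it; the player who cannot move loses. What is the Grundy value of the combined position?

0

Row A is a plain Nim row of size 13, so its Grundy value is 13.
Build the Grundy sequence for row B with g(k) = mex{g(k−s) : s ∈ {2, 4, 5}, s ≤ k}:
g(0) = mex{} = 0
g(1) = mex{} = 0
g(2) = mex{0} = 1
g(3) = mex{0} = 1
g(4) = mex{0,1} = 2
g(5) = mex{0,1} = 2
g(6) = mex{0,1,2} = 3
g(7) = mex{1,2} = 0
g(8) = mex{1,2,3} = 0
So g(8) = 0.
Row C is a plain Nim row of size 13, so its Grundy value is 13.
By the Sprague-Grundy theorem, the Grundy value of a sum of independent games is the XOR of the component values.
Combined value = 13 ⊕ 0 ⊕ 13 = 0.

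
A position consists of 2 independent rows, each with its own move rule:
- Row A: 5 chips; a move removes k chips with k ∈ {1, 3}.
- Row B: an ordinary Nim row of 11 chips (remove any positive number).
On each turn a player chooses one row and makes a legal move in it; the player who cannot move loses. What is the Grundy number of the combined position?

For row A, compute g(0), g(1), … with moves {1, 3}:
k:     0  1  2  3  4  5
g(k):  0  1  0  1  0  1
So g(5) = 1.
Row B is a plain Nim row of size 11, so its Grundy value is 11.
The value of a disjunctive sum is the nim-sum of the parts.
Combined value = 1 ⊕ 11 = 10.

10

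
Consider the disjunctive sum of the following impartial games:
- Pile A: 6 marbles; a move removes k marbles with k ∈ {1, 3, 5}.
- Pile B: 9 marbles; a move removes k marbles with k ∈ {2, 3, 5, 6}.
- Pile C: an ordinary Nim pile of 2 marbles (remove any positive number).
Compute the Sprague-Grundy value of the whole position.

2

Grundy values for pile A (subtraction set {1, 3, 5}):
g(0) = mex{} = 0
g(1) = mex{0} = 1
g(2) = mex{1} = 0
g(3) = mex{0} = 1
g(4) = mex{1} = 0
g(5) = mex{0} = 1
g(6) = mex{1} = 0
So g(6) = 0.
Build the Grundy sequence for pile B with g(k) = mex{g(k−s) : s ∈ {2, 3, 5, 6}, s ≤ k}:
k:     0  1  2  3  4  5  6  7  8  9
g(k):  0  0  1  1  2  2  3  3  0  0
So g(9) = 0.
Pile C is a plain Nim pile of size 2, so its Grundy value is 2.
The value of a disjunctive sum is the nim-sum of the parts.
Combined value = 0 ⊕ 0 ⊕ 2 = 2.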